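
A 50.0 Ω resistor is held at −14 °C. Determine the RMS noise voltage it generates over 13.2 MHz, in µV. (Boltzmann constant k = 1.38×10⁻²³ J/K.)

T = −14 °C + 273.15 = 259.15 K
V_n = √(4kTRB)
4kTRB = 4 × 1.38×10⁻²³ × 259.15 × 5.00×10¹ × 1.32×10⁷ = 9.44×10⁻¹² V²
V_n = √(9.44×10⁻¹²) = 3.07×10⁻⁶ V = 3.07 µV

3.07 µV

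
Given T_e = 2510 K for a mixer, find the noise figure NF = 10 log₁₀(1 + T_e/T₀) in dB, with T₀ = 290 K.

F = 1 + T_e/T₀ = 1 + 2510/290 = 9.65517
NF = 10 log₁₀(9.65517) = 9.85 dB

9.85 dB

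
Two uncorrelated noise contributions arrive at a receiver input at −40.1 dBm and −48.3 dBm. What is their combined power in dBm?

−39.5 dBm

Convert to linear, add, convert back:
P₁ = 9.77×10⁻⁸ W, P₂ = 1.48×10⁻⁸ W
P_tot = 1.13×10⁻⁷ W → 10 log₁₀(P_tot / 10⁻³) = −39.5 dBm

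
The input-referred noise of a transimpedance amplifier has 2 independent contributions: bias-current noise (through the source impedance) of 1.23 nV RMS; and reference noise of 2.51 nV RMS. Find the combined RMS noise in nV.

2.80 nV

Uncorrelated sources add in power (mean-square): V_tot = √(ΣV_i²)
V_tot = √[(1.23×10⁻⁹)² + (2.51×10⁻⁹)²] = 2.80×10⁻⁹ V = 2.80 nV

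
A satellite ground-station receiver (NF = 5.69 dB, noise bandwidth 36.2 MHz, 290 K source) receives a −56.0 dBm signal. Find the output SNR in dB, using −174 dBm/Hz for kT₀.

Noise floor: N = −174 + 10 log₁₀(B) + NF
10 log₁₀(3.62×10⁷) = 75.59 dB
N = −174 + 75.59 + 5.69 = −92.72 dBm
SNR = P_sig − N = −56.0 − (−92.72) = 36.72 dB → 36.7 dB

36.7 dB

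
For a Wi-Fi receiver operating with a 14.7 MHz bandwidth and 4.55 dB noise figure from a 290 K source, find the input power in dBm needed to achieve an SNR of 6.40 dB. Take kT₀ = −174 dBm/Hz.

Sensitivity = −174 + 10 log₁₀(B) + NF + SNR_min
= −174 + 71.67 + 4.55 + 6.40
= −91.38 dBm → −91.4 dBm

−91.4 dBm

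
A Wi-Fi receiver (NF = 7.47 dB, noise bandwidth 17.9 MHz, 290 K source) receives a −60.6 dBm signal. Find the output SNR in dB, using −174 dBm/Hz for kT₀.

Noise floor: N = −174 + 10 log₁₀(B) + NF
10 log₁₀(1.79×10⁷) = 72.53 dB
N = −174 + 72.53 + 7.47 = −94.00 dBm
SNR = P_sig − N = −60.6 − (−94.00) = 33.40 dB → 33.4 dB

33.4 dB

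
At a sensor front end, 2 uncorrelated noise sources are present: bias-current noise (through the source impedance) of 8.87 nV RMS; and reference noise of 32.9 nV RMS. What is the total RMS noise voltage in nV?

Uncorrelated sources add in power (mean-square): V_tot = √(ΣV_i²)
V_tot = √[(8.87×10⁻⁹)² + (3.29×10⁻⁸)²] = 3.41×10⁻⁸ V = 34.1 nV

34.1 nV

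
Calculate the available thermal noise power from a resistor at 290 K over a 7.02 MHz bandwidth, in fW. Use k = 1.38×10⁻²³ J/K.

28.1 fW

P_n = kTB = 1.38×10⁻²³ × 290 × 7.02×10⁶ = 2.81×10⁻¹⁴ W = 28.1 fW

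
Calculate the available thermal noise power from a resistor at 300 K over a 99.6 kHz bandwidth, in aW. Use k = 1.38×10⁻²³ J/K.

P_n = kTB = 1.38×10⁻²³ × 300 × 9.96×10⁴ = 4.12×10⁻¹⁶ W = 412 aW

412 aW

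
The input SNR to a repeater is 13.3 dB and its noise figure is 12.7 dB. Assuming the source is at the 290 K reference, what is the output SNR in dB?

By definition F = SNR_in/SNR_out, so in dB: SNR_out = SNR_in − NF
SNR_out = 13.3 − 12.7 = 0.6 dB

0.6 dB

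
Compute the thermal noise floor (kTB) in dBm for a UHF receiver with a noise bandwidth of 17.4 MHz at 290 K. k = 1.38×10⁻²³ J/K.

−101.6 dBm

P_n = kTB = 1.38×10⁻²³ × 290 × 1.74×10⁷ = 6.96×10⁻¹⁴ W
In dBm: 10 log₁₀(6.96×10⁻¹⁴ / 10⁻³) = −101.6 dBm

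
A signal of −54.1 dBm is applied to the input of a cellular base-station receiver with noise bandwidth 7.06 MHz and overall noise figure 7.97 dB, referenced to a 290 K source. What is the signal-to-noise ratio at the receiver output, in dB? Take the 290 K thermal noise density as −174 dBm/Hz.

43.4 dB

Noise floor: N = −174 + 10 log₁₀(B) + NF
10 log₁₀(7.06×10⁶) = 68.49 dB
N = −174 + 68.49 + 7.97 = −97.54 dBm
SNR = P_sig − N = −54.1 − (−97.54) = 43.44 dB → 43.4 dB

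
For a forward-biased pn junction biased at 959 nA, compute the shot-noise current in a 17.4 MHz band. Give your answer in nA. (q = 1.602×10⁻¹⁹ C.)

2.31 nA

I_n = √(2qI·B)
2qI·B = 2 × 1.602×10⁻¹⁹ × 9.59×10⁻⁷ × 1.74×10⁷ = 5.35×10⁻¹⁸ A²
I_n = √(5.35×10⁻¹⁸) = 2.31×10⁻⁹ A = 2.31 nA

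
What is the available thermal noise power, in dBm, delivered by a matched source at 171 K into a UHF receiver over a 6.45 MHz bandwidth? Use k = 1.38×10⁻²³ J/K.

−108.2 dBm

P_n = kTB = 1.38×10⁻²³ × 171 × 6.45×10⁶ = 1.52×10⁻¹⁴ W
In dBm: 10 log₁₀(1.52×10⁻¹⁴ / 10⁻³) = −108.2 dBm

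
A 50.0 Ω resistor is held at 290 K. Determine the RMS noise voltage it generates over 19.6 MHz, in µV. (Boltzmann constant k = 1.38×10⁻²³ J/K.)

3.96 µV

V_n = √(4kTRB)
4kTRB = 4 × 1.38×10⁻²³ × 290 × 5.00×10¹ × 1.96×10⁷ = 1.57×10⁻¹¹ V²
V_n = √(1.57×10⁻¹¹) = 3.96×10⁻⁶ V = 3.96 µV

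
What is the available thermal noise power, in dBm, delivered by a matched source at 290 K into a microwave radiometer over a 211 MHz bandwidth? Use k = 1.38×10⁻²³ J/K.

P_n = kTB = 1.38×10⁻²³ × 290 × 2.11×10⁸ = 8.44×10⁻¹³ W
In dBm: 10 log₁₀(8.44×10⁻¹³ / 10⁻³) = −90.7 dBm

−90.7 dBm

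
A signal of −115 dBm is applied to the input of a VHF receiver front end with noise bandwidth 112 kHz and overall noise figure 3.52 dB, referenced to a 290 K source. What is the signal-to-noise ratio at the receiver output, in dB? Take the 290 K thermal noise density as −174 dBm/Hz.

Noise floor: N = −174 + 10 log₁₀(B) + NF
10 log₁₀(1.12×10⁵) = 50.49 dB
N = −174 + 50.49 + 3.52 = −119.99 dBm
SNR = P_sig − N = −115 − (−119.99) = 4.99 dB → 5.0 dB

5.0 dB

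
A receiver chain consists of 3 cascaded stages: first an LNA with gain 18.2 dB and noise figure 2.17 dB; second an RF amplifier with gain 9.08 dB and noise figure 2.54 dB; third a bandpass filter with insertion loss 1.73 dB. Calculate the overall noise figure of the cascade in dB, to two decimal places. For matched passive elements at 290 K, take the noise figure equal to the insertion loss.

Convert to linear (a loss of L dB is a gain of −L dB): F_i = 10^(NF_i/10), G_i = 10^(G_i,dB/10)
  Stage 1: F_1 = 10^(2.17/10) = 1.648, G_1 = 10^(18.2/10) = 66.07
  Stage 2: F_2 = 10^(2.54/10) = 1.795, G_2 = 10^(9.08/10) = 8.091
  Stage 3: F_3 = 10^(1.73/10) = 1.489, G_3 = 10^(−1.73/10) = 0.6714
Friis cascade:
  F = 1.648 + (1.795 − 1)/66.07 + (1.489 − 1)/534.6 = 1.661
NF = 10 log₁₀(1.661) = 2.20 dB

2.20 dB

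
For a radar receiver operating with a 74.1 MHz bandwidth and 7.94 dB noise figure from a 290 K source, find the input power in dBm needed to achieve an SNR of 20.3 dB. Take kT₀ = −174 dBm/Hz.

−67.1 dBm

Sensitivity = −174 + 10 log₁₀(B) + NF + SNR_min
= −174 + 78.7 + 7.94 + 20.3
= −67.06 dBm → −67.1 dBm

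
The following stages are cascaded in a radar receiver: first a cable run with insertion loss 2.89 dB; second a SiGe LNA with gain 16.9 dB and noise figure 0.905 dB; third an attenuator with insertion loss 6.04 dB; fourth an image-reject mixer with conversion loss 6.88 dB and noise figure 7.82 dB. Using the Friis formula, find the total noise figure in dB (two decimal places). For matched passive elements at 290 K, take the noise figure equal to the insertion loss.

5.21 dB

Convert to linear (a loss of L dB is a gain of −L dB): F_i = 10^(NF_i/10), G_i = 10^(G_i,dB/10)
  Stage 1: F_1 = 10^(2.89/10) = 1.945, G_1 = 10^(−2.89/10) = 0.5140
  Stage 2: F_2 = 10^(0.905/10) = 1.232, G_2 = 10^(16.9/10) = 48.98
  Stage 3: F_3 = 10^(6.04/10) = 4.018, G_3 = 10^(−6.04/10) = 0.2489
  Stage 4: F_4 = 10^(7.82/10) = 6.053, G_4 = 10^(−6.88/10) = 0.2051
Friis cascade:
  F = 1.945 + (1.232 − 1)/0.5140 + (4.018 − 1)/25.18 + (6.053 − 1)/6.266 = 3.322
NF = 10 log₁₀(3.322) = 5.21 dB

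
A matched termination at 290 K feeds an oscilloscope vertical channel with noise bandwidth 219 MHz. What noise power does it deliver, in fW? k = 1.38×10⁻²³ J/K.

876 fW

P_n = kTB = 1.38×10⁻²³ × 290 × 2.19×10⁸ = 8.76×10⁻¹³ W = 876 fW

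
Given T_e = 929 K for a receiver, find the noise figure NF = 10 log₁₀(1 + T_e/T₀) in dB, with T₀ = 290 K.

6.24 dB

F = 1 + T_e/T₀ = 1 + 929/290 = 4.20345
NF = 10 log₁₀(4.20345) = 6.24 dB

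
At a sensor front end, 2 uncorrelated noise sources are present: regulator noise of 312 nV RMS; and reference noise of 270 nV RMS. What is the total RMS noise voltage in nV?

Uncorrelated sources add in power (mean-square): V_tot = √(ΣV_i²)
V_tot = √[(3.12×10⁻⁷)² + (2.70×10⁻⁷)²] = 4.13×10⁻⁷ V = 413 nV

413 nV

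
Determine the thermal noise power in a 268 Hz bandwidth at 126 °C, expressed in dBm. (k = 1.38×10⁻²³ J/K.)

−148.3 dBm

T = 126 °C + 273.15 = 399.15 K
P_n = kTB = 1.38×10⁻²³ × 399.15 × 2.68×10² = 1.48×10⁻¹⁸ W
In dBm: 10 log₁₀(1.48×10⁻¹⁸ / 10⁻³) = −148.3 dBm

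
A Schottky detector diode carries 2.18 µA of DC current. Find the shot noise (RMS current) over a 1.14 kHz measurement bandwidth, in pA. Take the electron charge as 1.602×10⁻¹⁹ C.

I_n = √(2qI·B)
2qI·B = 2 × 1.602×10⁻¹⁹ × 2.18×10⁻⁶ × 1.14×10³ = 7.96×10⁻²² A²
I_n = √(7.96×10⁻²²) = 2.82×10⁻¹¹ A = 28.2 pA

28.2 pA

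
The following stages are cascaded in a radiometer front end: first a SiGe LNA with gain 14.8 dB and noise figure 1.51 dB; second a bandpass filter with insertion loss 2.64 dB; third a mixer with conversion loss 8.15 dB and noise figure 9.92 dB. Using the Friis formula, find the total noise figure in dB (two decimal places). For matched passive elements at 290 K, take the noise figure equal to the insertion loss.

2.97 dB

Convert to linear (a loss of L dB is a gain of −L dB): F_i = 10^(NF_i/10), G_i = 10^(G_i,dB/10)
  Stage 1: F_1 = 10^(1.51/10) = 1.416, G_1 = 10^(14.8/10) = 30.20
  Stage 2: F_2 = 10^(2.64/10) = 1.837, G_2 = 10^(−2.64/10) = 0.5445
  Stage 3: F_3 = 10^(9.92/10) = 9.817, G_3 = 10^(−8.15/10) = 0.1531
Friis cascade:
  F = 1.416 + (1.837 − 1)/30.20 + (9.817 − 1)/16.44 = 1.980
NF = 10 log₁₀(1.980) = 2.97 dB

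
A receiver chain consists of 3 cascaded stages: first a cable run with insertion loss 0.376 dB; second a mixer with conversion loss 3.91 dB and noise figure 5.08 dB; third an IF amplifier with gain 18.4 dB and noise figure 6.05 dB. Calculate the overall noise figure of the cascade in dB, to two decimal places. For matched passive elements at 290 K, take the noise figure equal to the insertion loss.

10.66 dB

Convert to linear (a loss of L dB is a gain of −L dB): F_i = 10^(NF_i/10), G_i = 10^(G_i,dB/10)
  Stage 1: F_1 = 10^(0.376/10) = 1.090, G_1 = 10^(−0.376/10) = 0.9171
  Stage 2: F_2 = 10^(5.08/10) = 3.221, G_2 = 10^(−3.91/10) = 0.4064
  Stage 3: F_3 = 10^(6.05/10) = 4.027, G_3 = 10^(18.4/10) = 69.18
Friis cascade:
  F = 1.090 + (3.221 − 1)/0.9171 + (4.027 − 1)/0.3727 = 11.63
NF = 10 log₁₀(11.63) = 10.66 dB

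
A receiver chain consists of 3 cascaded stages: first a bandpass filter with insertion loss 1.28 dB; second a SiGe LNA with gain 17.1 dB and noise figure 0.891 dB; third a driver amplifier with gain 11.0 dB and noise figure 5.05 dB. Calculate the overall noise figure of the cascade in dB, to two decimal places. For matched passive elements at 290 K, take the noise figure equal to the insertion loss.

2.32 dB

Convert to linear (a loss of L dB is a gain of −L dB): F_i = 10^(NF_i/10), G_i = 10^(G_i,dB/10)
  Stage 1: F_1 = 10^(1.28/10) = 1.343, G_1 = 10^(−1.28/10) = 0.7447
  Stage 2: F_2 = 10^(0.891/10) = 1.228, G_2 = 10^(17.1/10) = 51.29
  Stage 3: F_3 = 10^(5.05/10) = 3.199, G_3 = 10^(11.0/10) = 12.59
Friis cascade:
  F = 1.343 + (1.228 − 1)/0.7447 + (3.199 − 1)/38.19 = 1.706
NF = 10 log₁₀(1.706) = 2.32 dB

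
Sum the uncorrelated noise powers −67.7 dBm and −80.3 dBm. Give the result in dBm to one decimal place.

Convert to linear, add, convert back:
P₁ = 1.70×10⁻¹⁰ W, P₂ = 9.33×10⁻¹² W
P_tot = 1.79×10⁻¹⁰ W → 10 log₁₀(P_tot / 10⁻³) = −67.5 dBm

−67.5 dBm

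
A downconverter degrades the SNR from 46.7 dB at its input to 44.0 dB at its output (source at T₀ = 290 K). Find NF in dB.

NF (dB) = SNR_in(dB) − SNR_out(dB) when the source is at T₀
NF = 46.7 − 44.0 = 2.7 dB

2.7 dB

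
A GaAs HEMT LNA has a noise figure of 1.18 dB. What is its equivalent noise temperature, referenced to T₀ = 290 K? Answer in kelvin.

F = 10^(1.18/10) = 1.3122
T_e = (F − 1)·T₀ = (1.3122 − 1) × 290 = 90.5 K

90.5 K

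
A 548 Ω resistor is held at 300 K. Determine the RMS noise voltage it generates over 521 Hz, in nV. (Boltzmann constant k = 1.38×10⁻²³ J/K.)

68.8 nV

V_n = √(4kTRB)
4kTRB = 4 × 1.38×10⁻²³ × 300 × 5.48×10² × 5.21×10² = 4.73×10⁻¹⁵ V²
V_n = √(4.73×10⁻¹⁵) = 6.88×10⁻⁸ V = 68.8 nV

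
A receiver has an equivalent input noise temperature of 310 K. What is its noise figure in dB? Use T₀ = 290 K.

3.16 dB

F = 1 + T_e/T₀ = 1 + 310/290 = 2.06897
NF = 10 log₁₀(2.06897) = 3.16 dB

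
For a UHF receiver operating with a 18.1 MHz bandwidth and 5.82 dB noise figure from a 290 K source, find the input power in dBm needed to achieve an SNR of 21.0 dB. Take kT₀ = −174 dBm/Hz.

−74.6 dBm

Sensitivity = −174 + 10 log₁₀(B) + NF + SNR_min
= −174 + 72.58 + 5.82 + 21.0
= −74.60 dBm → −74.6 dBm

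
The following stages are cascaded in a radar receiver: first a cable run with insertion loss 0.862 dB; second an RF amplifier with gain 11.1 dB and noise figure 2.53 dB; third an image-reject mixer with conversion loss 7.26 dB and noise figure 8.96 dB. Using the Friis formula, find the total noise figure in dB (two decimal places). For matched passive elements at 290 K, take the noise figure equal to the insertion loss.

4.52 dB

Convert to linear (a loss of L dB is a gain of −L dB): F_i = 10^(NF_i/10), G_i = 10^(G_i,dB/10)
  Stage 1: F_1 = 10^(0.862/10) = 1.220, G_1 = 10^(−0.862/10) = 0.8200
  Stage 2: F_2 = 10^(2.53/10) = 1.791, G_2 = 10^(11.1/10) = 12.88
  Stage 3: F_3 = 10^(8.96/10) = 7.870, G_3 = 10^(−7.26/10) = 0.1879
Friis cascade:
  F = 1.220 + (1.791 − 1)/0.8200 + (7.870 − 1)/10.56 = 2.834
NF = 10 log₁₀(2.834) = 4.52 dB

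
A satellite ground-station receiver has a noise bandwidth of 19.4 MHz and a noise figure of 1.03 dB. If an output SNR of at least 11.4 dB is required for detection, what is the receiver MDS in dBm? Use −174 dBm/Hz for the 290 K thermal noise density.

Sensitivity = −174 + 10 log₁₀(B) + NF + SNR_min
= −174 + 72.88 + 1.03 + 11.4
= −88.69 dBm → −88.7 dBm

−88.7 dBm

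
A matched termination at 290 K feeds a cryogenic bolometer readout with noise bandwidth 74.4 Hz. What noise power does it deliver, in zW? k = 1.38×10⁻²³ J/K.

P_n = kTB = 1.38×10⁻²³ × 290 × 7.44×10¹ = 2.98×10⁻¹⁹ W = 298 zW

298 zW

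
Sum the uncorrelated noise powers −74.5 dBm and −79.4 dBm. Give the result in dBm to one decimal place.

−73.3 dBm

Convert to linear, add, convert back:
P₁ = 3.55×10⁻¹¹ W, P₂ = 1.15×10⁻¹¹ W
P_tot = 4.70×10⁻¹¹ W → 10 log₁₀(P_tot / 10⁻³) = −73.3 dBm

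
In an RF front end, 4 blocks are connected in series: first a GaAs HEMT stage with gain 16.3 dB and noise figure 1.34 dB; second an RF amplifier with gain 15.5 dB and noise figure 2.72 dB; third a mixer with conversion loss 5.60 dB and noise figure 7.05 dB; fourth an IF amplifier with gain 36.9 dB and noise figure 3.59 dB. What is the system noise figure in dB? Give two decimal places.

Convert to linear (a loss of L dB is a gain of −L dB): F_i = 10^(NF_i/10), G_i = 10^(G_i,dB/10)
  Stage 1: F_1 = 10^(1.34/10) = 1.361, G_1 = 10^(16.3/10) = 42.66
  Stage 2: F_2 = 10^(2.72/10) = 1.871, G_2 = 10^(15.5/10) = 35.48
  Stage 3: F_3 = 10^(7.05/10) = 5.070, G_3 = 10^(−5.60/10) = 0.2754
  Stage 4: F_4 = 10^(3.59/10) = 2.286, G_4 = 10^(36.9/10) = 4898
Friis cascade:
  F = 1.361 + (1.871 − 1)/42.66 + (5.070 − 1)/1514 + (2.286 − 1)/416.9 = 1.388
NF = 10 log₁₀(1.388) = 1.42 dB

1.42 dB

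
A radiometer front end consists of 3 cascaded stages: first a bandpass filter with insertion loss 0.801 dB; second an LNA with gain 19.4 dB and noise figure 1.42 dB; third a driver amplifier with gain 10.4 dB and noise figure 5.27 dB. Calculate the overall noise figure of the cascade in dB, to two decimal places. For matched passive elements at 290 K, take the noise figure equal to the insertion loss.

2.31 dB

Convert to linear (a loss of L dB is a gain of −L dB): F_i = 10^(NF_i/10), G_i = 10^(G_i,dB/10)
  Stage 1: F_1 = 10^(0.801/10) = 1.203, G_1 = 10^(−0.801/10) = 0.8316
  Stage 2: F_2 = 10^(1.42/10) = 1.387, G_2 = 10^(19.4/10) = 87.10
  Stage 3: F_3 = 10^(5.27/10) = 3.365, G_3 = 10^(10.4/10) = 10.96
Friis cascade:
  F = 1.203 + (1.387 − 1)/0.8316 + (3.365 − 1)/72.43 = 1.700
NF = 10 log₁₀(1.700) = 2.31 dB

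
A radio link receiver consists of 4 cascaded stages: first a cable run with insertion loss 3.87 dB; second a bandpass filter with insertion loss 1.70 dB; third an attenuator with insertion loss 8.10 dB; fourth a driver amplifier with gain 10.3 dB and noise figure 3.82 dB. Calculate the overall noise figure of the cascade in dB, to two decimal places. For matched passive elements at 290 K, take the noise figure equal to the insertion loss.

17.49 dB

Convert to linear (a loss of L dB is a gain of −L dB): F_i = 10^(NF_i/10), G_i = 10^(G_i,dB/10)
  Stage 1: F_1 = 10^(3.87/10) = 2.438, G_1 = 10^(−3.87/10) = 0.4102
  Stage 2: F_2 = 10^(1.70/10) = 1.479, G_2 = 10^(−1.70/10) = 0.6761
  Stage 3: F_3 = 10^(8.10/10) = 6.457, G_3 = 10^(−8.10/10) = 0.1549
  Stage 4: F_4 = 10^(3.82/10) = 2.410, G_4 = 10^(10.3/10) = 10.72
Friis cascade:
  F = 2.438 + (1.479 − 1)/0.4102 + (6.457 − 1)/0.2773 + (2.410 − 1)/0.04295 = 56.10
NF = 10 log₁₀(56.10) = 17.49 dB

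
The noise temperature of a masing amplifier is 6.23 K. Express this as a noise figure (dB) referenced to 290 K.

0.092 dB

F = 1 + T_e/T₀ = 1 + 6.23/290 = 1.02148
NF = 10 log₁₀(1.02148) = 0.092 dB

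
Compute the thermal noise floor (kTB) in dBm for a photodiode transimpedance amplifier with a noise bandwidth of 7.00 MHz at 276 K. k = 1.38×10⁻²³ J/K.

P_n = kTB = 1.38×10⁻²³ × 276 × 7.00×10⁶ = 2.67×10⁻¹⁴ W
In dBm: 10 log₁₀(2.67×10⁻¹⁴ / 10⁻³) = −105.7 dBm

−105.7 dBm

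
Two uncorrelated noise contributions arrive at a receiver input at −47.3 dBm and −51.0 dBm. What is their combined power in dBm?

−45.8 dBm

Convert to linear, add, convert back:
P₁ = 1.86×10⁻⁸ W, P₂ = 7.94×10⁻⁹ W
P_tot = 2.66×10⁻⁸ W → 10 log₁₀(P_tot / 10⁻³) = −45.8 dBm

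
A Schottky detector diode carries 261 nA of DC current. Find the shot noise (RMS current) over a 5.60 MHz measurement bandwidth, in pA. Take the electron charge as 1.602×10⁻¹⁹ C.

684 pA

I_n = √(2qI·B)
2qI·B = 2 × 1.602×10⁻¹⁹ × 2.61×10⁻⁷ × 5.60×10⁶ = 4.68×10⁻¹⁹ A²
I_n = √(4.68×10⁻¹⁹) = 6.84×10⁻¹⁰ A = 684 pA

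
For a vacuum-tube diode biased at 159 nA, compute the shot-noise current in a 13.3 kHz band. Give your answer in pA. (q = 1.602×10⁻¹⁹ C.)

26.0 pA

I_n = √(2qI·B)
2qI·B = 2 × 1.602×10⁻¹⁹ × 1.59×10⁻⁷ × 1.33×10⁴ = 6.78×10⁻²² A²
I_n = √(6.78×10⁻²²) = 2.60×10⁻¹¹ A = 26.0 pA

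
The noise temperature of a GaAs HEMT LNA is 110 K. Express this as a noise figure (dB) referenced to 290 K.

F = 1 + T_e/T₀ = 1 + 110/290 = 1.37931
NF = 10 log₁₀(1.37931) = 1.40 dB

1.40 dB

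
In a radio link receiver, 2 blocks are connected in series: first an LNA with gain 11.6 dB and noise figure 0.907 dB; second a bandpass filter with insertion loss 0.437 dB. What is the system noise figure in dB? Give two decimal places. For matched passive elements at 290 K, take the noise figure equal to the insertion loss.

0.93 dB

Convert to linear (a loss of L dB is a gain of −L dB): F_i = 10^(NF_i/10), G_i = 10^(G_i,dB/10)
  Stage 1: F_1 = 10^(0.907/10) = 1.232, G_1 = 10^(11.6/10) = 14.45
  Stage 2: F_2 = 10^(0.437/10) = 1.106, G_2 = 10^(−0.437/10) = 0.9043
Friis cascade:
  F = 1.232 + (1.106 − 1)/14.45 = 1.240
NF = 10 log₁₀(1.240) = 0.93 dB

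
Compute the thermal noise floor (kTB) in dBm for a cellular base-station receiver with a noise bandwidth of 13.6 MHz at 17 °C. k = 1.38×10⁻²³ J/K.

T = 17 °C + 273.15 = 290.15 K
P_n = kTB = 1.38×10⁻²³ × 290.15 × 1.36×10⁷ = 5.45×10⁻¹⁴ W
In dBm: 10 log₁₀(5.45×10⁻¹⁴ / 10⁻³) = −102.6 dBm

−102.6 dBm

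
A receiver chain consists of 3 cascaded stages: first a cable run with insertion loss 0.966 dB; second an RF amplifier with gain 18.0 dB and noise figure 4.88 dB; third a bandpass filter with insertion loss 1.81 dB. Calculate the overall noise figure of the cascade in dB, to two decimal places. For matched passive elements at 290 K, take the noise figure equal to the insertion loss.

Convert to linear (a loss of L dB is a gain of −L dB): F_i = 10^(NF_i/10), G_i = 10^(G_i,dB/10)
  Stage 1: F_1 = 10^(0.966/10) = 1.249, G_1 = 10^(−0.966/10) = 0.8006
  Stage 2: F_2 = 10^(4.88/10) = 3.076, G_2 = 10^(18.0/10) = 63.10
  Stage 3: F_3 = 10^(1.81/10) = 1.517, G_3 = 10^(−1.81/10) = 0.6592
Friis cascade:
  F = 1.249 + (3.076 − 1)/0.8006 + (1.517 − 1)/50.51 = 3.853
NF = 10 log₁₀(3.853) = 5.86 dB

5.86 dB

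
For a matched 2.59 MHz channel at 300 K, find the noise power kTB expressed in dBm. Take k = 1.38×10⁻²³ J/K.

P_n = kTB = 1.38×10⁻²³ × 300 × 2.59×10⁶ = 1.07×10⁻¹⁴ W
In dBm: 10 log₁₀(1.07×10⁻¹⁴ / 10⁻³) = −109.7 dBm

−109.7 dBm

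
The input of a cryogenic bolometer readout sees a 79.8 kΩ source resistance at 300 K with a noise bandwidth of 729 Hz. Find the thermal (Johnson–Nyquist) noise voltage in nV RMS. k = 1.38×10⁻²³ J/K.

V_n = √(4kTRB)
4kTRB = 4 × 1.38×10⁻²³ × 300 × 7.98×10⁴ × 7.29×10² = 9.63×10⁻¹³ V²
V_n = √(9.63×10⁻¹³) = 9.82×10⁻⁷ V = 982 nV

982 nV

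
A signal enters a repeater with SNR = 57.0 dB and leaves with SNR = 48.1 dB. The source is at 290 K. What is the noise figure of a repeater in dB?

NF (dB) = SNR_in(dB) − SNR_out(dB) when the source is at T₀
NF = 57.0 − 48.1 = 8.9 dB

8.9 dB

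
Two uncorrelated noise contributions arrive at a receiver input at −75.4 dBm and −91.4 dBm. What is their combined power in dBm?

−75.3 dBm

Convert to linear, add, convert back:
P₁ = 2.88×10⁻¹¹ W, P₂ = 7.24×10⁻¹³ W
P_tot = 2.96×10⁻¹¹ W → 10 log₁₀(P_tot / 10⁻³) = −75.3 dBm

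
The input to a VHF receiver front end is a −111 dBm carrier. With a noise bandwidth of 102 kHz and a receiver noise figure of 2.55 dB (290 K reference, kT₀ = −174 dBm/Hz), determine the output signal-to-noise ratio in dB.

Noise floor: N = −174 + 10 log₁₀(B) + NF
10 log₁₀(1.02×10⁵) = 50.09 dB
N = −174 + 50.09 + 2.55 = −121.36 dBm
SNR = P_sig − N = −111 − (−121.36) = 10.36 dB → 10.4 dB

10.4 dB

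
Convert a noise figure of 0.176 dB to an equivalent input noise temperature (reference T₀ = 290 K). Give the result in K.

F = 10^(0.176/10) = 1.04136
T_e = (F − 1)·T₀ = (1.04136 − 1) × 290 = 12.0 K

12.0 K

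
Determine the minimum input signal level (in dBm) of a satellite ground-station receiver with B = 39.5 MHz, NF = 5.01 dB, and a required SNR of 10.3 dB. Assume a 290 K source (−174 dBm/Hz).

Sensitivity = −174 + 10 log₁₀(B) + NF + SNR_min
= −174 + 75.97 + 5.01 + 10.3
= −82.72 dBm → −82.7 dBm

−82.7 dBm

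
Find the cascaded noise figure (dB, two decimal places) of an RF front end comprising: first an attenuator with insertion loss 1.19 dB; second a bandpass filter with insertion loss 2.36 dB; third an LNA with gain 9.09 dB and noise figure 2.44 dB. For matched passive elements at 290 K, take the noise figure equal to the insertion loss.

5.99 dB

Convert to linear (a loss of L dB is a gain of −L dB): F_i = 10^(NF_i/10), G_i = 10^(G_i,dB/10)
  Stage 1: F_1 = 10^(1.19/10) = 1.315, G_1 = 10^(−1.19/10) = 0.7603
  Stage 2: F_2 = 10^(2.36/10) = 1.722, G_2 = 10^(−2.36/10) = 0.5808
  Stage 3: F_3 = 10^(2.44/10) = 1.754, G_3 = 10^(9.09/10) = 8.110
Friis cascade:
  F = 1.315 + (1.722 − 1)/0.7603 + (1.754 − 1)/0.4416 = 3.972
NF = 10 log₁₀(3.972) = 5.99 dB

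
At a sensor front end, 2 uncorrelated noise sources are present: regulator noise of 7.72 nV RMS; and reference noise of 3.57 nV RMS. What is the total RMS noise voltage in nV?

8.51 nV

Uncorrelated sources add in power (mean-square): V_tot = √(ΣV_i²)
V_tot = √[(7.72×10⁻⁹)² + (3.57×10⁻⁹)²] = 8.51×10⁻⁹ V = 8.51 nV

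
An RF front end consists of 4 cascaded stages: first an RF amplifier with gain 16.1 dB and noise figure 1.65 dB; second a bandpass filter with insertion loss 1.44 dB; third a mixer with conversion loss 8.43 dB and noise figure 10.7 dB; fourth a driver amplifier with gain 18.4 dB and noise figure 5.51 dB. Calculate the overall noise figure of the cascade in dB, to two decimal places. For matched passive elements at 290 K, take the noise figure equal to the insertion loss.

Convert to linear (a loss of L dB is a gain of −L dB): F_i = 10^(NF_i/10), G_i = 10^(G_i,dB/10)
  Stage 1: F_1 = 10^(1.65/10) = 1.462, G_1 = 10^(16.1/10) = 40.74
  Stage 2: F_2 = 10^(1.44/10) = 1.393, G_2 = 10^(−1.44/10) = 0.7178
  Stage 3: F_3 = 10^(10.7/10) = 11.75, G_3 = 10^(−8.43/10) = 0.1435
  Stage 4: F_4 = 10^(5.51/10) = 3.556, G_4 = 10^(18.4/10) = 69.18
Friis cascade:
  F = 1.462 + (1.393 − 1)/40.74 + (11.75 − 1)/29.24 + (3.556 − 1)/4.198 = 2.448
NF = 10 log₁₀(2.448) = 3.89 dB

3.89 dB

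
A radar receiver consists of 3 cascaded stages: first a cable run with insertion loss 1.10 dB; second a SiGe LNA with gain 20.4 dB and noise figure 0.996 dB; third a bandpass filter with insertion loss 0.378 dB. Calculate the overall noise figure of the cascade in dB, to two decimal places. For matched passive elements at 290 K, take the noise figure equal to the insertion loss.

Convert to linear (a loss of L dB is a gain of −L dB): F_i = 10^(NF_i/10), G_i = 10^(G_i,dB/10)
  Stage 1: F_1 = 10^(1.10/10) = 1.288, G_1 = 10^(−1.10/10) = 0.7762
  Stage 2: F_2 = 10^(0.996/10) = 1.258, G_2 = 10^(20.4/10) = 109.6
  Stage 3: F_3 = 10^(0.378/10) = 1.091, G_3 = 10^(−0.378/10) = 0.9166
Friis cascade:
  F = 1.288 + (1.258 − 1)/0.7762 + (1.091 − 1)/85.11 = 1.621
NF = 10 log₁₀(1.621) = 2.10 dB

2.10 dB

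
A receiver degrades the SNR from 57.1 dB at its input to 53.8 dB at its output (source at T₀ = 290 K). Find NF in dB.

3.3 dB

NF (dB) = SNR_in(dB) − SNR_out(dB) when the source is at T₀
NF = 57.1 − 53.8 = 3.3 dB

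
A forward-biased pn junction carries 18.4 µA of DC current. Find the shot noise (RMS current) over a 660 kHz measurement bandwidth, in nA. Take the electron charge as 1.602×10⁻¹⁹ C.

1.97 nA

I_n = √(2qI·B)
2qI·B = 2 × 1.602×10⁻¹⁹ × 1.84×10⁻⁵ × 6.60×10⁵ = 3.89×10⁻¹⁸ A²
I_n = √(3.89×10⁻¹⁸) = 1.97×10⁻⁹ A = 1.97 nA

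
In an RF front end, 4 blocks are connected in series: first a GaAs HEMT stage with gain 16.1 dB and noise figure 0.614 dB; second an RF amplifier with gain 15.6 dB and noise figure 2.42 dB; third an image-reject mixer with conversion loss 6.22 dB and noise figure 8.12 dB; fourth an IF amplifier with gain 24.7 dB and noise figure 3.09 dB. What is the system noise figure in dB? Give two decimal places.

Convert to linear (a loss of L dB is a gain of −L dB): F_i = 10^(NF_i/10), G_i = 10^(G_i,dB/10)
  Stage 1: F_1 = 10^(0.614/10) = 1.152, G_1 = 10^(16.1/10) = 40.74
  Stage 2: F_2 = 10^(2.42/10) = 1.746, G_2 = 10^(15.6/10) = 36.31
  Stage 3: F_3 = 10^(8.12/10) = 6.486, G_3 = 10^(−6.22/10) = 0.2388
  Stage 4: F_4 = 10^(3.09/10) = 2.037, G_4 = 10^(24.7/10) = 295.1
Friis cascade:
  F = 1.152 + (1.746 − 1)/40.74 + (6.486 − 1)/1479 + (2.037 − 1)/353.2 = 1.177
NF = 10 log₁₀(1.177) = 0.71 dB

0.71 dB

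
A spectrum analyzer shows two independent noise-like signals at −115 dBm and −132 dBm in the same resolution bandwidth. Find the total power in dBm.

−114.9 dBm

Convert to linear, add, convert back:
P₁ = 3.16×10⁻¹⁵ W, P₂ = 6.31×10⁻¹⁷ W
P_tot = 3.23×10⁻¹⁵ W → 10 log₁₀(P_tot / 10⁻³) = −114.9 dBm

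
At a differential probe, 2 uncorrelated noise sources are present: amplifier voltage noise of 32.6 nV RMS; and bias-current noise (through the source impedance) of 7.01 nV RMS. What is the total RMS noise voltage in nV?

33.3 nV

Uncorrelated sources add in power (mean-square): V_tot = √(ΣV_i²)
V_tot = √[(3.26×10⁻⁸)² + (7.01×10⁻⁹)²] = 3.33×10⁻⁸ V = 33.3 nV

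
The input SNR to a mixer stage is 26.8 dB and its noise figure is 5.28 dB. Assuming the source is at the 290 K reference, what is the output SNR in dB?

21.52 dB

By definition F = SNR_in/SNR_out, so in dB: SNR_out = SNR_in − NF
SNR_out = 26.8 − 5.28 = 21.52 dB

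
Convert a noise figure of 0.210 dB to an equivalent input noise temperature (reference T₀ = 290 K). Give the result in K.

F = 10^(0.210/10) = 1.04954
T_e = (F − 1)·T₀ = (1.04954 − 1) × 290 = 14.4 K

14.4 K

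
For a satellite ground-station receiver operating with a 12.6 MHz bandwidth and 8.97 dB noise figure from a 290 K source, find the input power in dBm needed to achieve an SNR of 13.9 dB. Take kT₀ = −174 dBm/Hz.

Sensitivity = −174 + 10 log₁₀(B) + NF + SNR_min
= −174 + 71 + 8.97 + 13.9
= −80.13 dBm → −80.1 dBm

−80.1 dBm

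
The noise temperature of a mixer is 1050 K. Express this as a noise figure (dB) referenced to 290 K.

6.65 dB

F = 1 + T_e/T₀ = 1 + 1050/290 = 4.62069
NF = 10 log₁₀(4.62069) = 6.65 dB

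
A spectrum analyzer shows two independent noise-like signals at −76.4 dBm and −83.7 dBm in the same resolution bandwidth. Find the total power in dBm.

Convert to linear, add, convert back:
P₁ = 2.29×10⁻¹¹ W, P₂ = 4.27×10⁻¹² W
P_tot = 2.72×10⁻¹¹ W → 10 log₁₀(P_tot / 10⁻³) = −75.7 dBm

−75.7 dBm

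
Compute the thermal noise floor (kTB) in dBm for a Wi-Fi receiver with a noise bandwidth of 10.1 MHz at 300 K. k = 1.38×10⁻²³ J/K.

P_n = kTB = 1.38×10⁻²³ × 300 × 1.01×10⁷ = 4.18×10⁻¹⁴ W
In dBm: 10 log₁₀(4.18×10⁻¹⁴ / 10⁻³) = −103.8 dBm

−103.8 dBm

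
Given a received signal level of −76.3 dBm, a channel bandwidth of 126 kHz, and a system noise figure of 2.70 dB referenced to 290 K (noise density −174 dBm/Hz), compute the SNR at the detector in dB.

44.0 dB

Noise floor: N = −174 + 10 log₁₀(B) + NF
10 log₁₀(1.26×10⁵) = 51 dB
N = −174 + 51 + 2.70 = −120.30 dBm
SNR = P_sig − N = −76.3 − (−120.30) = 44.00 dB → 44.0 dB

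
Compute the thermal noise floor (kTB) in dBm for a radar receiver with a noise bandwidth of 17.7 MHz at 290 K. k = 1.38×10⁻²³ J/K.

P_n = kTB = 1.38×10⁻²³ × 290 × 1.77×10⁷ = 7.08×10⁻¹⁴ W
In dBm: 10 log₁₀(7.08×10⁻¹⁴ / 10⁻³) = −101.5 dBm

−101.5 dBm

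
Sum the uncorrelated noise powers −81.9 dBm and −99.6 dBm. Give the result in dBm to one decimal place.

−81.8 dBm

Convert to linear, add, convert back:
P₁ = 6.46×10⁻¹² W, P₂ = 1.10×10⁻¹³ W
P_tot = 6.57×10⁻¹² W → 10 log₁₀(P_tot / 10⁻³) = −81.8 dBm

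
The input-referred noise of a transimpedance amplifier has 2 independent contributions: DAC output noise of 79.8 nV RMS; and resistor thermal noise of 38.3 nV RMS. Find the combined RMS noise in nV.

88.5 nV

Uncorrelated sources add in power (mean-square): V_tot = √(ΣV_i²)
V_tot = √[(7.98×10⁻⁸)² + (3.83×10⁻⁸)²] = 8.85×10⁻⁸ V = 88.5 nV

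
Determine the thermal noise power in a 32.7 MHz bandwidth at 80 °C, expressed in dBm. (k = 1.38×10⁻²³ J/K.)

T = 80 °C + 273.15 = 353.15 K
P_n = kTB = 1.38×10⁻²³ × 353.15 × 3.27×10⁷ = 1.59×10⁻¹³ W
In dBm: 10 log₁₀(1.59×10⁻¹³ / 10⁻³) = −98.0 dBm

−98.0 dBm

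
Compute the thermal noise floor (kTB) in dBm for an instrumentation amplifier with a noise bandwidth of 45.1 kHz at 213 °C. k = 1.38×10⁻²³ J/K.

T = 213 °C + 273.15 = 486.15 K
P_n = kTB = 1.38×10⁻²³ × 486.15 × 4.51×10⁴ = 3.03×10⁻¹⁶ W
In dBm: 10 log₁₀(3.03×10⁻¹⁶ / 10⁻³) = −125.2 dBm

−125.2 dBm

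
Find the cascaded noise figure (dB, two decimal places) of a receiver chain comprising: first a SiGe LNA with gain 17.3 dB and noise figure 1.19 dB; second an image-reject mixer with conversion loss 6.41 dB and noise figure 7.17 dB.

1.44 dB

Convert to linear (a loss of L dB is a gain of −L dB): F_i = 10^(NF_i/10), G_i = 10^(G_i,dB/10)
  Stage 1: F_1 = 10^(1.19/10) = 1.315, G_1 = 10^(17.3/10) = 53.70
  Stage 2: F_2 = 10^(7.17/10) = 5.212, G_2 = 10^(−6.41/10) = 0.2286
Friis cascade:
  F = 1.315 + (5.212 − 1)/53.70 = 1.394
NF = 10 log₁₀(1.394) = 1.44 dB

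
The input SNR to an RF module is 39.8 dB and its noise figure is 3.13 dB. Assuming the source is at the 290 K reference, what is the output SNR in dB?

36.67 dB

By definition F = SNR_in/SNR_out, so in dB: SNR_out = SNR_in − NF
SNR_out = 39.8 − 3.13 = 36.67 dB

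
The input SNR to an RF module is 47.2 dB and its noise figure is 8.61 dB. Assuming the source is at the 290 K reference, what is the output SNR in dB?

38.59 dB

By definition F = SNR_in/SNR_out, so in dB: SNR_out = SNR_in − NF
SNR_out = 47.2 − 8.61 = 38.59 dB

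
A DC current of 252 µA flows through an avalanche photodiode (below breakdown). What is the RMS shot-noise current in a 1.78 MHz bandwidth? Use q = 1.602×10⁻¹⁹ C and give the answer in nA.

12.0 nA

I_n = √(2qI·B)
2qI·B = 2 × 1.602×10⁻¹⁹ × 2.52×10⁻⁴ × 1.78×10⁶ = 1.44×10⁻¹⁶ A²
I_n = √(1.44×10⁻¹⁶) = 1.20×10⁻⁸ A = 12.0 nA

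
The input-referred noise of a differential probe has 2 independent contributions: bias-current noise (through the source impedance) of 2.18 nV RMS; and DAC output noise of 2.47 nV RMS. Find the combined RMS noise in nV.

3.29 nV

Uncorrelated sources add in power (mean-square): V_tot = √(ΣV_i²)
V_tot = √[(2.18×10⁻⁹)² + (2.47×10⁻⁹)²] = 3.29×10⁻⁹ V = 3.29 nV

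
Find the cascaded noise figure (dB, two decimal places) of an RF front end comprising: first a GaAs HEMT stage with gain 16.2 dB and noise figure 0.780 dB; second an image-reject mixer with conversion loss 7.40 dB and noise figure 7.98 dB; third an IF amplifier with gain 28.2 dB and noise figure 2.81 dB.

1.59 dB

Convert to linear (a loss of L dB is a gain of −L dB): F_i = 10^(NF_i/10), G_i = 10^(G_i,dB/10)
  Stage 1: F_1 = 10^(0.780/10) = 1.197, G_1 = 10^(16.2/10) = 41.69
  Stage 2: F_2 = 10^(7.98/10) = 6.281, G_2 = 10^(−7.40/10) = 0.1820
  Stage 3: F_3 = 10^(2.81/10) = 1.910, G_3 = 10^(28.2/10) = 660.7
Friis cascade:
  F = 1.197 + (6.281 − 1)/41.69 + (1.910 − 1)/7.586 = 1.443
NF = 10 log₁₀(1.443) = 1.59 dB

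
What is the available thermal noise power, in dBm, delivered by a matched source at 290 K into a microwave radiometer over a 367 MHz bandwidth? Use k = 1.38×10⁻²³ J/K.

−88.3 dBm

P_n = kTB = 1.38×10⁻²³ × 290 × 3.67×10⁸ = 1.47×10⁻¹² W
In dBm: 10 log₁₀(1.47×10⁻¹² / 10⁻³) = −88.3 dBm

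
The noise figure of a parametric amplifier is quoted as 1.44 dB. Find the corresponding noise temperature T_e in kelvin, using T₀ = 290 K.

114 K

F = 10^(1.44/10) = 1.39316
T_e = (F − 1)·T₀ = (1.39316 − 1) × 290 = 114 K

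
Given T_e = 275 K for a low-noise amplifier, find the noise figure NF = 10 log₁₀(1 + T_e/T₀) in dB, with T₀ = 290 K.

F = 1 + T_e/T₀ = 1 + 275/290 = 1.94828
NF = 10 log₁₀(1.94828) = 2.90 dB

2.90 dB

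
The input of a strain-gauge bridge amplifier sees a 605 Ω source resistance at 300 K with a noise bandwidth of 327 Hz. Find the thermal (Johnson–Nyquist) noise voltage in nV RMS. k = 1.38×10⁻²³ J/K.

57.2 nV

V_n = √(4kTRB)
4kTRB = 4 × 1.38×10⁻²³ × 300 × 6.05×10² × 3.27×10² = 3.28×10⁻¹⁵ V²
V_n = √(3.28×10⁻¹⁵) = 5.72×10⁻⁸ V = 57.2 nV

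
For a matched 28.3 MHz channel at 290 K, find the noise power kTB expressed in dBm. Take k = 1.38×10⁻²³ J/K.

P_n = kTB = 1.38×10⁻²³ × 290 × 2.83×10⁷ = 1.13×10⁻¹³ W
In dBm: 10 log₁₀(1.13×10⁻¹³ / 10⁻³) = −99.5 dBm

−99.5 dBm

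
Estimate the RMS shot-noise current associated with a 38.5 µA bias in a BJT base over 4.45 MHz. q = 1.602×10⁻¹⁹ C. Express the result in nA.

I_n = √(2qI·B)
2qI·B = 2 × 1.602×10⁻¹⁹ × 3.85×10⁻⁵ × 4.45×10⁶ = 5.49×10⁻¹⁷ A²
I_n = √(5.49×10⁻¹⁷) = 7.41×10⁻⁹ A = 7.41 nA

7.41 nA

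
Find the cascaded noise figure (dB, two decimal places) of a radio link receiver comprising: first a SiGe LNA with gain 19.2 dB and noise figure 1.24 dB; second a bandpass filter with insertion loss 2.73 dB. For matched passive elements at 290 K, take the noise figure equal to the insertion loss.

Convert to linear (a loss of L dB is a gain of −L dB): F_i = 10^(NF_i/10), G_i = 10^(G_i,dB/10)
  Stage 1: F_1 = 10^(1.24/10) = 1.330, G_1 = 10^(19.2/10) = 83.18
  Stage 2: F_2 = 10^(2.73/10) = 1.875, G_2 = 10^(−2.73/10) = 0.5333
Friis cascade:
  F = 1.330 + (1.875 − 1)/83.18 = 1.341
NF = 10 log₁₀(1.341) = 1.27 dB

1.27 dB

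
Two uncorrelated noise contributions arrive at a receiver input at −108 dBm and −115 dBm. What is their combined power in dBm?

−107.2 dBm

Convert to linear, add, convert back:
P₁ = 1.58×10⁻¹⁴ W, P₂ = 3.16×10⁻¹⁵ W
P_tot = 1.90×10⁻¹⁴ W → 10 log₁₀(P_tot / 10⁻³) = −107.2 dBm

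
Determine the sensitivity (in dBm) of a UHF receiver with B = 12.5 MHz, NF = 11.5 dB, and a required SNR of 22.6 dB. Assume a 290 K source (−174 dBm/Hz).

−68.9 dBm

Sensitivity = −174 + 10 log₁₀(B) + NF + SNR_min
= −174 + 70.97 + 11.5 + 22.6
= −68.93 dBm → −68.9 dBm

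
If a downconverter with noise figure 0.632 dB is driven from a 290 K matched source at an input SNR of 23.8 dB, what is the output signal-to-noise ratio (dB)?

23.168 dB

By definition F = SNR_in/SNR_out, so in dB: SNR_out = SNR_in − NF
SNR_out = 23.8 − 0.632 = 23.168 dB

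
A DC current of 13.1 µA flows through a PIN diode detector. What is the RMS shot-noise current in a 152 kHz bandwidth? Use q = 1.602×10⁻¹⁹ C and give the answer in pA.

799 pA

I_n = √(2qI·B)
2qI·B = 2 × 1.602×10⁻¹⁹ × 1.31×10⁻⁵ × 1.52×10⁵ = 6.38×10⁻¹⁹ A²
I_n = √(6.38×10⁻¹⁹) = 7.99×10⁻¹⁰ A = 799 pA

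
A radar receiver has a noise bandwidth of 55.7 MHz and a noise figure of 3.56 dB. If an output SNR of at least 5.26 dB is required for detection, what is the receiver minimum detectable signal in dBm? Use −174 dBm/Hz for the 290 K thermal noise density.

Sensitivity = −174 + 10 log₁₀(B) + NF + SNR_min
= −174 + 77.46 + 3.56 + 5.26
= −87.72 dBm → −87.7 dBm

−87.7 dBm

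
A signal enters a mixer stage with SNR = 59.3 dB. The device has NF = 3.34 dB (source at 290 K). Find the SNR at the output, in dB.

By definition F = SNR_in/SNR_out, so in dB: SNR_out = SNR_in − NF
SNR_out = 59.3 − 3.34 = 55.96 dB

55.96 dB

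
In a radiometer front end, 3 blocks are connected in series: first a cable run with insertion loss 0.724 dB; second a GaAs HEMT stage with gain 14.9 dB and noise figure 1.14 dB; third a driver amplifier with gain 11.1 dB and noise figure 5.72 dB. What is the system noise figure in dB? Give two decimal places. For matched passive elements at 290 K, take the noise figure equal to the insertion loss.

2.15 dB

Convert to linear (a loss of L dB is a gain of −L dB): F_i = 10^(NF_i/10), G_i = 10^(G_i,dB/10)
  Stage 1: F_1 = 10^(0.724/10) = 1.181, G_1 = 10^(−0.724/10) = 0.8464
  Stage 2: F_2 = 10^(1.14/10) = 1.300, G_2 = 10^(14.9/10) = 30.90
  Stage 3: F_3 = 10^(5.72/10) = 3.733, G_3 = 10^(11.1/10) = 12.88
Friis cascade:
  F = 1.181 + (1.300 − 1)/0.8464 + (3.733 − 1)/26.16 = 1.640
NF = 10 log₁₀(1.640) = 2.15 dB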